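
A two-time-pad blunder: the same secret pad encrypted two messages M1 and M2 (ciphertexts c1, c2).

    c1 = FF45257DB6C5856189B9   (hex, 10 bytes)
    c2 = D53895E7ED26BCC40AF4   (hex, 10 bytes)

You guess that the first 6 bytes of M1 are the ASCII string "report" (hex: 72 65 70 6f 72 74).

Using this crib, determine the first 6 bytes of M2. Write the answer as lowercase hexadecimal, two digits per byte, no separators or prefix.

First, c1 ⊕ c2 = (M1 ⊕ K) ⊕ (M2 ⊕ K) = M1 ⊕ M2, so the key drops out. Then M2 = (M1 ⊕ M2) ⊕ M1 over the first 6 bytes.
byte 0: (ff ⊕ d5) ⊕ 72 = 2a ⊕ 72 = 58
byte 1: (45 ⊕ 38) ⊕ 65 = 7d ⊕ 65 = 18
byte 2: (25 ⊕ 95) ⊕ 70 = b0 ⊕ 70 = c0
byte 3: (7d ⊕ e7) ⊕ 6f = 9a ⊕ 6f = f5
byte 4: (b6 ⊕ ed) ⊕ 72 = 5b ⊕ 72 = 29
byte 5: (c5 ⊕ 26) ⊕ 74 = e3 ⊕ 74 = 97

5818c0f52997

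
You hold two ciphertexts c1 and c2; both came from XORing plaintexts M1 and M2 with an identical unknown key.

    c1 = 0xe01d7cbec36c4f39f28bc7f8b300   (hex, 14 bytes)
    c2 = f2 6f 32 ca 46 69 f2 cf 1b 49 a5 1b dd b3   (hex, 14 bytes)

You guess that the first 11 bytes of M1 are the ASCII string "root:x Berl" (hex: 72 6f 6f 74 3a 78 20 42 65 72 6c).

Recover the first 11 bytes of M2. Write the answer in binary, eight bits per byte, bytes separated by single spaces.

First, c1 ⊕ c2 = (M1 ⊕ K) ⊕ (M2 ⊕ K) = M1 ⊕ M2, so the key drops out. Then M2 = (M1 ⊕ M2) ⊕ M1 over the first 11 bytes.
byte 0: (e0 ^ f2) ^ 72 = 12 ^ 72 = 60
byte 1: (1d ^ 6f) ^ 6f = 72 ^ 6f = 1d
byte 2: (7c ^ 32) ^ 6f = 4e ^ 6f = 21
byte 3: (be ^ ca) ^ 74 = 74 ^ 74 = 00
byte 4: (c3 ^ 46) ^ 3a = 85 ^ 3a = bf
byte 5: (6c ^ 69) ^ 78 = 05 ^ 78 = 7d
byte 6: (4f ^ f2) ^ 20 = bd ^ 20 = 9d
byte 7: (39 ^ cf) ^ 42 = f6 ^ 42 = b4
byte 8: (f2 ^ 1b) ^ 65 = e9 ^ 65 = 8c
byte 9: (8b ^ 49) ^ 72 = c2 ^ 72 = b0
byte 10: (c7 ^ a5) ^ 6c = 62 ^ 6c = 0e

01100000 00011101 00100001 00000000 10111111 01111101 10011101 10110100 10001100 10110000 00001110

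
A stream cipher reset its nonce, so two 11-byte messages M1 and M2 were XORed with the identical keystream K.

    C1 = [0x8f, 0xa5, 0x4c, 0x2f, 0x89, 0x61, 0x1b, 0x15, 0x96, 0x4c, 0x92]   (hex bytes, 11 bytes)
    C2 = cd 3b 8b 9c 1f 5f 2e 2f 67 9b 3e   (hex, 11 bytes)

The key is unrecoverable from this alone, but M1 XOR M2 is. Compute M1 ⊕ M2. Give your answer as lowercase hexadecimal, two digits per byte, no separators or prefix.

C1 ⊕ C2 = (M1 ⊕ K) ⊕ (M2 ⊕ K) = M1 ⊕ M2 — the shared key cancels under XOR.
8f XOR cd = 42
a5 XOR 3b = 9e
4c XOR 8b = c7
2f XOR 9c = b3
89 XOR 1f = 96
61 XOR 5f = 3e
1b XOR 2e = 35
15 XOR 2f = 3a
96 XOR 67 = f1
4c XOR 9b = d7
92 XOR 3e = ac

429ec7b3963e353af1d7ac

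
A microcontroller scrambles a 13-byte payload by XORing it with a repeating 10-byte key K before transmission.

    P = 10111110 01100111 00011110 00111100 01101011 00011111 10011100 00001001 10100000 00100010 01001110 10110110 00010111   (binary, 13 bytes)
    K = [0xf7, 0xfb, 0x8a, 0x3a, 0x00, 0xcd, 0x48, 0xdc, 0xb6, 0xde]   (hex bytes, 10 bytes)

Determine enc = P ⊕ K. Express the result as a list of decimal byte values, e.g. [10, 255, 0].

The 10-byte key repeats, so the effective keystream is f7 fb 8a 3a 00 cd 48 dc b6 de f7 fb 8a.
byte 0: 10111110 ^ 11110111 = 01001001
byte 1: 01100111 ^ 11111011 = 10011100
byte 2: 00011110 ^ 10001010 = 10010100
byte 3: 00111100 ^ 00111010 = 00000110
byte 4: 01101011 ^ 00000000 = 01101011
byte 5: 00011111 ^ 11001101 = 11010010
byte 6: 10011100 ^ 01001000 = 11010100
byte 7: 00001001 ^ 11011100 = 11010101
byte 8: 10100000 ^ 10110110 = 00010110
byte 9: 00100010 ^ 11011110 = 11111100
byte 10: 01001110 ^ 11110111 = 10111001
byte 11: 10110110 ^ 11111011 = 01001101
byte 12: 00010111 ^ 10001010 = 10011101

[73, 156, 148, 6, 107, 210, 212, 213, 22, 252, 185, 77, 157]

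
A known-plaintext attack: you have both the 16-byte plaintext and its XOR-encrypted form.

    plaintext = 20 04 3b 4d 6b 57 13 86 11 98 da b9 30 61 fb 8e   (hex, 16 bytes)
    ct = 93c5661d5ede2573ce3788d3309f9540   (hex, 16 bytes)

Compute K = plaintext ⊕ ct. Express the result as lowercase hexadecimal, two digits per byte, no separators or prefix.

Since ct = plaintext ⊕ K, XORing both sides with plaintext gives K = plaintext ⊕ ct.
20 xor 93 = b3
04 xor c5 = c1
3b xor 66 = 5d
4d xor 1d = 50
6b xor 5e = 35
57 xor de = 89
13 xor 25 = 36
86 xor 73 = f5
11 xor ce = df
98 xor 37 = af
da xor 88 = 52
b9 xor d3 = 6a
30 xor 30 = 00
61 xor 9f = fe
fb xor 95 = 6e
8e xor 40 = ce

b3c15d50358936f5dfaf526a00fe6ece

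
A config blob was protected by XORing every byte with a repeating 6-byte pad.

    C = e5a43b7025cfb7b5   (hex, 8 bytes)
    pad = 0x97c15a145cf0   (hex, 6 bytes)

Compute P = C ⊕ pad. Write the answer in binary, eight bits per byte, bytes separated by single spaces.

The 6-byte key repeats, so the effective keystream is 97 c1 5a 14 5c f0 97 c1.
byte 0: e5 ^ 97 = 72
byte 1: a4 ^ c1 = 65
byte 2: 3b ^ 5a = 61
byte 3: 70 ^ 14 = 64
byte 4: 25 ^ 5c = 79
byte 5: cf ^ f0 = 3f
byte 6: b7 ^ 97 = 20
byte 7: b5 ^ c1 = 74

01110010 01100101 01100001 01100100 01111001 00111111 00100000 01110100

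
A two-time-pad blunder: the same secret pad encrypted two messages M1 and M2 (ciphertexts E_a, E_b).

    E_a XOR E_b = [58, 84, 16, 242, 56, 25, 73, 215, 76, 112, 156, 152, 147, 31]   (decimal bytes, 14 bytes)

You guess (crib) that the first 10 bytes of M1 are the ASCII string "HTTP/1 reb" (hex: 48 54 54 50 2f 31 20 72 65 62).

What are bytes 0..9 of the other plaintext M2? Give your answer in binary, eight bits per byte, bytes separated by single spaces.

01110010 00000000 01000100 10100010 00010111 00101000 01101001 10100101 00101001 00010010

Since E_a ⊕ E_b = M1 ⊕ M2, XORing with the guessed M1 bytes yields the corresponding M2 bytes: M2 = (E_a ⊕ E_b) ⊕ M1.
3a ⊕ 48 = 72
54 ⊕ 54 = 00
10 ⊕ 54 = 44
f2 ⊕ 50 = a2
38 ⊕ 2f = 17
19 ⊕ 31 = 28
49 ⊕ 20 = 69
d7 ⊕ 72 = a5
4c ⊕ 65 = 29
70 ⊕ 62 = 12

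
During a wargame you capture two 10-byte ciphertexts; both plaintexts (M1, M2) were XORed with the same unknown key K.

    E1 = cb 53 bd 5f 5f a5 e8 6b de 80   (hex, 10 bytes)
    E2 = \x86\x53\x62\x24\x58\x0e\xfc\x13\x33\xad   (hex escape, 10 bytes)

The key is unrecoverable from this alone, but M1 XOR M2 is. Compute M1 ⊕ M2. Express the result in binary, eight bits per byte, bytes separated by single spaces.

01001101 00000000 11011111 01111011 00000111 10101011 00010100 01111000 11101101 00101101

E1 ⊕ E2 = (M1 ⊕ K) ⊕ (M2 ⊕ K) = M1 ⊕ M2 — the shared key cancels under XOR.
cb ⊕ 86 = 4d
53 ⊕ 53 = 00
bd ⊕ 62 = df
5f ⊕ 24 = 7b
5f ⊕ 58 = 07
a5 ⊕ 0e = ab
e8 ⊕ fc = 14
6b ⊕ 13 = 78
de ⊕ 33 = ed
80 ⊕ ad = 2d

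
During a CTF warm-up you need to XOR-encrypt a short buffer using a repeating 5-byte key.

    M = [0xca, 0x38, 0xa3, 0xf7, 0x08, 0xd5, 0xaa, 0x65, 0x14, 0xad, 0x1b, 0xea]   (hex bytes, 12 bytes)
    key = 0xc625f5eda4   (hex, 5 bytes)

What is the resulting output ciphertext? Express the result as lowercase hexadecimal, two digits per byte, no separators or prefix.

0c1d561aac138f90f909ddcf

The 5-byte key repeats, so the effective keystream is c6 25 f5 ed a4 c6 25 f5 ed a4 c6 25.
byte 0: ca ⊕ c6 = 0c
byte 1: 38 ⊕ 25 = 1d
byte 2: a3 ⊕ f5 = 56
byte 3: f7 ⊕ ed = 1a
byte 4: 08 ⊕ a4 = ac
byte 5: d5 ⊕ c6 = 13
byte 6: aa ⊕ 25 = 8f
byte 7: 65 ⊕ f5 = 90
byte 8: 14 ⊕ ed = f9
byte 9: ad ⊕ a4 = 09
byte 10: 1b ⊕ c6 = dd
byte 11: ea ⊕ 25 = cf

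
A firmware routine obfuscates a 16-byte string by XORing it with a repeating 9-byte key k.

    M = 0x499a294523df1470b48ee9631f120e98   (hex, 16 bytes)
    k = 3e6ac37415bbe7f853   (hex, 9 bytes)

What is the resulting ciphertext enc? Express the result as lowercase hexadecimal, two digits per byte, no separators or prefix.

The 9-byte key repeats, so the effective keystream is 3e 6a c3 74 15 bb e7 f8 53 3e 6a c3 74 15 bb e7.
byte 0: 49 ⊕ 3e = 77
byte 1: 9a ⊕ 6a = f0
byte 2: 29 ⊕ c3 = ea
byte 3: 45 ⊕ 74 = 31
byte 4: 23 ⊕ 15 = 36
byte 5: df ⊕ bb = 64
byte 6: 14 ⊕ e7 = f3
byte 7: 70 ⊕ f8 = 88
byte 8: b4 ⊕ 53 = e7
byte 9: 8e ⊕ 3e = b0
byte 10: e9 ⊕ 6a = 83
byte 11: 63 ⊕ c3 = a0
byte 12: 1f ⊕ 74 = 6b
byte 13: 12 ⊕ 15 = 07
byte 14: 0e ⊕ bb = b5
byte 15: 98 ⊕ e7 = 7f

77f0ea313664f388e7b083a06b07b57f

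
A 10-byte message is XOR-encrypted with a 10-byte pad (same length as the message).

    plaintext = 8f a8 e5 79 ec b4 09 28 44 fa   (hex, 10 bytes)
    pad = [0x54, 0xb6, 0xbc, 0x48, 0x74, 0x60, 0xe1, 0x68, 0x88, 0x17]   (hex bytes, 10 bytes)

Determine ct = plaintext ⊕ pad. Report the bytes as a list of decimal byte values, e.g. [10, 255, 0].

[219, 30, 89, 49, 152, 212, 232, 64, 204, 237]

byte 0: 8f ⊕ 54 = db
byte 1: a8 ⊕ b6 = 1e
byte 2: e5 ⊕ bc = 59
byte 3: 79 ⊕ 48 = 31
byte 4: ec ⊕ 74 = 98
byte 5: b4 ⊕ 60 = d4
byte 6: 09 ⊕ e1 = e8
byte 7: 28 ⊕ 68 = 40
byte 8: 44 ⊕ 88 = cc
byte 9: fa ⊕ 17 = ed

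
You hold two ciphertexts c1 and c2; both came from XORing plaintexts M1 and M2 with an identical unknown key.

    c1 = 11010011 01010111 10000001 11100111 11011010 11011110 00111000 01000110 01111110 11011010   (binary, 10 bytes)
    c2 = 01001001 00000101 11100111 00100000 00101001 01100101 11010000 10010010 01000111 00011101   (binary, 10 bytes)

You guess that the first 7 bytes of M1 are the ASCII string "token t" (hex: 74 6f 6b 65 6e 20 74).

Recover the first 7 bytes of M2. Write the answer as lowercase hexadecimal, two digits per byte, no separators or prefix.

First, c1 ⊕ c2 = (M1 ⊕ K) ⊕ (M2 ⊕ K) = M1 ⊕ M2, so the key drops out. Then M2 = (M1 ⊕ M2) ⊕ M1 over the first 7 bytes.
byte 0: (d3 XOR 49) XOR 74 = 9a XOR 74 = ee
byte 1: (57 XOR 05) XOR 6f = 52 XOR 6f = 3d
byte 2: (81 XOR e7) XOR 6b = 66 XOR 6b = 0d
byte 3: (e7 XOR 20) XOR 65 = c7 XOR 65 = a2
byte 4: (da XOR 29) XOR 6e = f3 XOR 6e = 9d
byte 5: (de XOR 65) XOR 20 = bb XOR 20 = 9b
byte 6: (38 XOR d0) XOR 74 = e8 XOR 74 = 9c

ee3d0da29d9b9c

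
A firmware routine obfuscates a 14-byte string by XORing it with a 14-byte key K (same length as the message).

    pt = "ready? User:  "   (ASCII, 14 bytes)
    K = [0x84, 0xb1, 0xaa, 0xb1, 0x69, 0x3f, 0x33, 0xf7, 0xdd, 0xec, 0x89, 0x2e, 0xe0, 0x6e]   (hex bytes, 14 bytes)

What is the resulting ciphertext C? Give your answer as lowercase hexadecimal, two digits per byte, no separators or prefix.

byte 0: 72 ⊕ 84 = f6
byte 1: 65 ⊕ b1 = d4
byte 2: 61 ⊕ aa = cb
byte 3: 64 ⊕ b1 = d5
byte 4: 79 ⊕ 69 = 10
byte 5: 3f ⊕ 3f = 00
byte 6: 20 ⊕ 33 = 13
byte 7: 55 ⊕ f7 = a2
byte 8: 73 ⊕ dd = ae
byte 9: 65 ⊕ ec = 89
byte 10: 72 ⊕ 89 = fb
byte 11: 3a ⊕ 2e = 14
byte 12: 20 ⊕ e0 = c0
byte 13: 20 ⊕ 6e = 4e

f6d4cbd5100013a2ae89fb14c04e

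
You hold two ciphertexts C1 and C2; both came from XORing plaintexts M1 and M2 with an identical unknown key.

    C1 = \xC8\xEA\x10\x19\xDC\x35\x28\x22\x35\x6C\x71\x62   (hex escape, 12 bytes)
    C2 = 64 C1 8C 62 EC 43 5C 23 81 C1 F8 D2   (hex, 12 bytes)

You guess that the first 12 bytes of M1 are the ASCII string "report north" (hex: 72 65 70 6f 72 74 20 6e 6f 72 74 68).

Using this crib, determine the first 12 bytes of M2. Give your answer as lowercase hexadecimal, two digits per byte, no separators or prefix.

First, C1 ⊕ C2 = (M1 ⊕ K) ⊕ (M2 ⊕ K) = M1 ⊕ M2, so the key drops out. Then M2 = (M1 ⊕ M2) ⊕ M1 over the first 12 bytes.
byte 0: (c8 ⊕ 64) ⊕ 72 = ac ⊕ 72 = de
byte 1: (ea ⊕ c1) ⊕ 65 = 2b ⊕ 65 = 4e
byte 2: (10 ⊕ 8c) ⊕ 70 = 9c ⊕ 70 = ec
byte 3: (19 ⊕ 62) ⊕ 6f = 7b ⊕ 6f = 14
byte 4: (dc ⊕ ec) ⊕ 72 = 30 ⊕ 72 = 42
byte 5: (35 ⊕ 43) ⊕ 74 = 76 ⊕ 74 = 02
byte 6: (28 ⊕ 5c) ⊕ 20 = 74 ⊕ 20 = 54
byte 7: (22 ⊕ 23) ⊕ 6e = 01 ⊕ 6e = 6f
byte 8: (35 ⊕ 81) ⊕ 6f = b4 ⊕ 6f = db
byte 9: (6c ⊕ c1) ⊕ 72 = ad ⊕ 72 = df
byte 10: (71 ⊕ f8) ⊕ 74 = 89 ⊕ 74 = fd
byte 11: (62 ⊕ d2) ⊕ 68 = b0 ⊕ 68 = d8

de4eec144202546fdbdffdd8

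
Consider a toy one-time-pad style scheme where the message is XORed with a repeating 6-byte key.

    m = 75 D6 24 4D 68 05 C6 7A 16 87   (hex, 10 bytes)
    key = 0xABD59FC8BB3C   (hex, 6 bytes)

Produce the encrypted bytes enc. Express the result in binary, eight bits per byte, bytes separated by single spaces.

11011110 00000011 10111011 10000101 11010011 00111001 01101101 10101111 10001001 01001111

The 6-byte key repeats, so the effective keystream is ab d5 9f c8 bb 3c ab d5 9f c8.
byte 0: 75 ^ ab = de
byte 1: d6 ^ d5 = 03
byte 2: 24 ^ 9f = bb
byte 3: 4d ^ c8 = 85
byte 4: 68 ^ bb = d3
byte 5: 05 ^ 3c = 39
byte 6: c6 ^ ab = 6d
byte 7: 7a ^ d5 = af
byte 8: 16 ^ 9f = 89
byte 9: 87 ^ c8 = 4f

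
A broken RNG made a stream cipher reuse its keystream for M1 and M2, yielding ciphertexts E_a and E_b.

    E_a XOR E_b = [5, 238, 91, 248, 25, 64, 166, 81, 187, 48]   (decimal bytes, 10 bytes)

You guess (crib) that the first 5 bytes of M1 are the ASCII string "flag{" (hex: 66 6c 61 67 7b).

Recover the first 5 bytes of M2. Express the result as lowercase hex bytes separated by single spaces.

Since E_a ⊕ E_b = M1 ⊕ M2, XORing with the guessed M1 bytes yields the corresponding M2 bytes: M2 = (E_a ⊕ E_b) ⊕ M1.
byte 0: 05 xor 66 = 63
byte 1: ee xor 6c = 82
byte 2: 5b xor 61 = 3a
byte 3: f8 xor 67 = 9f
byte 4: 19 xor 7b = 62

63 82 3a 9f 62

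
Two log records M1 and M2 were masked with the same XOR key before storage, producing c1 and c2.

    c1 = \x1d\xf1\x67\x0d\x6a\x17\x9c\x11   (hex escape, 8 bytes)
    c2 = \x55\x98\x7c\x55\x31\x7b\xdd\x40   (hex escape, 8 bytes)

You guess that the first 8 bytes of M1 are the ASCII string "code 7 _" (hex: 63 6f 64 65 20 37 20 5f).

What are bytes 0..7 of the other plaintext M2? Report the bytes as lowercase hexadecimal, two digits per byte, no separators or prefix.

2b067f3d7b5b610e

First, c1 ⊕ c2 = (M1 ⊕ K) ⊕ (M2 ⊕ K) = M1 ⊕ M2, so the key drops out. Then M2 = (M1 ⊕ M2) ⊕ M1 over the first 8 bytes.
byte 0: (1d xor 55) xor 63 = 48 xor 63 = 2b
byte 1: (f1 xor 98) xor 6f = 69 xor 6f = 06
byte 2: (67 xor 7c) xor 64 = 1b xor 64 = 7f
byte 3: (0d xor 55) xor 65 = 58 xor 65 = 3d
byte 4: (6a xor 31) xor 20 = 5b xor 20 = 7b
byte 5: (17 xor 7b) xor 37 = 6c xor 37 = 5b
byte 6: (9c xor dd) xor 20 = 41 xor 20 = 61
byte 7: (11 xor 40) xor 5f = 51 xor 5f = 0e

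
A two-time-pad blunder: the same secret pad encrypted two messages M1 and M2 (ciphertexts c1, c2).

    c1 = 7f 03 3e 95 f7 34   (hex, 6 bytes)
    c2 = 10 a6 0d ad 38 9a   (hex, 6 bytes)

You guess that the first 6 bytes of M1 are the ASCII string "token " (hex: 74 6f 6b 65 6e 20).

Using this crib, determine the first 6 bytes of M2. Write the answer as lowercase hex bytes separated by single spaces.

First, c1 ⊕ c2 = (M1 ⊕ K) ⊕ (M2 ⊕ K) = M1 ⊕ M2, so the key drops out. Then M2 = (M1 ⊕ M2) ⊕ M1 over the first 6 bytes.
byte 0: (7f XOR 10) XOR 74 = 6f XOR 74 = 1b
byte 1: (03 XOR a6) XOR 6f = a5 XOR 6f = ca
byte 2: (3e XOR 0d) XOR 6b = 33 XOR 6b = 58
byte 3: (95 XOR ad) XOR 65 = 38 XOR 65 = 5d
byte 4: (f7 XOR 38) XOR 6e = cf XOR 6e = a1
byte 5: (34 XOR 9a) XOR 20 = ae XOR 20 = 8e

1b ca 58 5d a1 8e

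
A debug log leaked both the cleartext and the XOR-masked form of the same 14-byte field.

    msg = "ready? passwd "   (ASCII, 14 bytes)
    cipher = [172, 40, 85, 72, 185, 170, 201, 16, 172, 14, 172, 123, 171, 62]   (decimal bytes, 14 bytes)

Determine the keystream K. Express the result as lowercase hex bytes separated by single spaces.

de 4d 34 2c c0 95 e9 60 cd 7d df 0c cf 1e

Since cipher = msg ⊕ K, XORing both sides with msg gives K = msg ⊕ cipher.
byte 0: 72 ⊕ ac = de
byte 1: 65 ⊕ 28 = 4d
byte 2: 61 ⊕ 55 = 34
byte 3: 64 ⊕ 48 = 2c
byte 4: 79 ⊕ b9 = c0
byte 5: 3f ⊕ aa = 95
byte 6: 20 ⊕ c9 = e9
byte 7: 70 ⊕ 10 = 60
byte 8: 61 ⊕ ac = cd
byte 9: 73 ⊕ 0e = 7d
byte 10: 73 ⊕ ac = df
byte 11: 77 ⊕ 7b = 0c
byte 12: 64 ⊕ ab = cf
byte 13: 20 ⊕ 3e = 1e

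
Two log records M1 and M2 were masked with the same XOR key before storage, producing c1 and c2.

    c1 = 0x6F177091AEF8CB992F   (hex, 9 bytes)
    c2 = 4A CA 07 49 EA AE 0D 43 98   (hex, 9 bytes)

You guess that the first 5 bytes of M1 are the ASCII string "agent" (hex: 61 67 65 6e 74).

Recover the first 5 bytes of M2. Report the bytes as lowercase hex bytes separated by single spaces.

First, c1 ⊕ c2 = (M1 ⊕ K) ⊕ (M2 ⊕ K) = M1 ⊕ M2, so the key drops out. Then M2 = (M1 ⊕ M2) ⊕ M1 over the first 5 bytes.
byte 0: (6f ^ 4a) ^ 61 = 25 ^ 61 = 44
byte 1: (17 ^ ca) ^ 67 = dd ^ 67 = ba
byte 2: (70 ^ 07) ^ 65 = 77 ^ 65 = 12
byte 3: (91 ^ 49) ^ 6e = d8 ^ 6e = b6
byte 4: (ae ^ ea) ^ 74 = 44 ^ 74 = 30

44 ba 12 b6 30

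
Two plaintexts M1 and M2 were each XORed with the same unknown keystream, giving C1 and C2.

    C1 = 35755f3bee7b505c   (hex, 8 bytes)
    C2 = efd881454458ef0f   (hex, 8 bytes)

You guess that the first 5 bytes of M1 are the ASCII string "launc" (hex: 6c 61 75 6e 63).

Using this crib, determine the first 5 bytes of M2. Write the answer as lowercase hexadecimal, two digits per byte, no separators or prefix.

b6ccab10c9

First, C1 ⊕ C2 = (M1 ⊕ K) ⊕ (M2 ⊕ K) = M1 ⊕ M2, so the key drops out. Then M2 = (M1 ⊕ M2) ⊕ M1 over the first 5 bytes.
byte 0: (35 ⊕ ef) ⊕ 6c = da ⊕ 6c = b6
byte 1: (75 ⊕ d8) ⊕ 61 = ad ⊕ 61 = cc
byte 2: (5f ⊕ 81) ⊕ 75 = de ⊕ 75 = ab
byte 3: (3b ⊕ 45) ⊕ 6e = 7e ⊕ 6e = 10
byte 4: (ee ⊕ 44) ⊕ 63 = aa ⊕ 63 = c9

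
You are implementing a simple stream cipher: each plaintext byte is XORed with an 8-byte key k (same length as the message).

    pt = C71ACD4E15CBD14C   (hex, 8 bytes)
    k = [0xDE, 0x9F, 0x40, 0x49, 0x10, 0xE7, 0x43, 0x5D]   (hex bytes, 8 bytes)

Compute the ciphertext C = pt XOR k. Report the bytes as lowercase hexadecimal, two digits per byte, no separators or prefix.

XOR is its own inverse, so applying the key byte-wise gives the result directly.
c7 ⊕ de = 19
1a ⊕ 9f = 85
cd ⊕ 40 = 8d
4e ⊕ 49 = 07
15 ⊕ 10 = 05
cb ⊕ e7 = 2c
d1 ⊕ 43 = 92
4c ⊕ 5d = 11

19858d07052c9211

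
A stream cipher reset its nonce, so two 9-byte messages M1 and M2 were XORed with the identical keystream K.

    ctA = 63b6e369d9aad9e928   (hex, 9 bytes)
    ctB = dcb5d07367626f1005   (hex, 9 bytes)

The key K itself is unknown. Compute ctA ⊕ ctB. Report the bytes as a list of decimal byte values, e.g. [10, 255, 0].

ctA ⊕ ctB = (M1 ⊕ K) ⊕ (M2 ⊕ K) = M1 ⊕ M2 — the shared key cancels under XOR.
byte 0: 63 xor dc = bf
byte 1: b6 xor b5 = 03
byte 2: e3 xor d0 = 33
byte 3: 69 xor 73 = 1a
byte 4: d9 xor 67 = be
byte 5: aa xor 62 = c8
byte 6: d9 xor 6f = b6
byte 7: e9 xor 10 = f9
byte 8: 28 xor 05 = 2d

[191, 3, 51, 26, 190, 200, 182, 249, 45]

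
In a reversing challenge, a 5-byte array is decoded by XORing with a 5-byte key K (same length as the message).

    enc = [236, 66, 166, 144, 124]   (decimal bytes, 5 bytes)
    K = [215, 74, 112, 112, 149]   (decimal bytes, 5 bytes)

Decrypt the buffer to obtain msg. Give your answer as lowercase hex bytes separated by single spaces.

XOR is its own inverse, so applying the key byte-wise gives the result directly.
ec ⊕ d7 = 3b
42 ⊕ 4a = 08
a6 ⊕ 70 = d6
90 ⊕ 70 = e0
7c ⊕ 95 = e9

3b 08 d6 e0 e9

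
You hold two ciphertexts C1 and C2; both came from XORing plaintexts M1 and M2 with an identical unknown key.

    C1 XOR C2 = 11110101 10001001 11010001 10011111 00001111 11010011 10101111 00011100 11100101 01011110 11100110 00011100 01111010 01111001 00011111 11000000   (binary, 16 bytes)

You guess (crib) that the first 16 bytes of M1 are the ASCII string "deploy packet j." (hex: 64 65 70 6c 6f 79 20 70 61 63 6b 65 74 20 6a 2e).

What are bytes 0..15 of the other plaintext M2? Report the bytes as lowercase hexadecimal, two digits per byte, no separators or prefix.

Since C1 ⊕ C2 = M1 ⊕ M2, XORing with the guessed M1 bytes yields the corresponding M2 bytes: M2 = (C1 ⊕ C2) ⊕ M1.
byte 0: 11110101 XOR 01100100 = 10010001
byte 1: 10001001 XOR 01100101 = 11101100
byte 2: 11010001 XOR 01110000 = 10100001
byte 3: 10011111 XOR 01101100 = 11110011
byte 4: 00001111 XOR 01101111 = 01100000
byte 5: 11010011 XOR 01111001 = 10101010
byte 6: 10101111 XOR 00100000 = 10001111
byte 7: 00011100 XOR 01110000 = 01101100
byte 8: 11100101 XOR 01100001 = 10000100
byte 9: 01011110 XOR 01100011 = 00111101
byte 10: 11100110 XOR 01101011 = 10001101
byte 11: 00011100 XOR 01100101 = 01111001
byte 12: 01111010 XOR 01110100 = 00001110
byte 13: 01111001 XOR 00100000 = 01011001
byte 14: 00011111 XOR 01101010 = 01110101
byte 15: 11000000 XOR 00101110 = 11101110

91eca1f360aa8f6c843d8d790e5975ee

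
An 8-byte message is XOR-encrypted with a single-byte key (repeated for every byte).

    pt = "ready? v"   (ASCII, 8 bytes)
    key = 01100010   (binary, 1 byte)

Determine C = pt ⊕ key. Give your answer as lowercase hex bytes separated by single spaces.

10 07 03 06 1b 5d 42 14

The 1-byte key repeats, so the effective keystream is 62 62 62 62 62 62 62 62.
byte 0: 72 ⊕ 62 = 10
byte 1: 65 ⊕ 62 = 07
byte 2: 61 ⊕ 62 = 03
byte 3: 64 ⊕ 62 = 06
byte 4: 79 ⊕ 62 = 1b
byte 5: 3f ⊕ 62 = 5d
byte 6: 20 ⊕ 62 = 42
byte 7: 76 ⊕ 62 = 14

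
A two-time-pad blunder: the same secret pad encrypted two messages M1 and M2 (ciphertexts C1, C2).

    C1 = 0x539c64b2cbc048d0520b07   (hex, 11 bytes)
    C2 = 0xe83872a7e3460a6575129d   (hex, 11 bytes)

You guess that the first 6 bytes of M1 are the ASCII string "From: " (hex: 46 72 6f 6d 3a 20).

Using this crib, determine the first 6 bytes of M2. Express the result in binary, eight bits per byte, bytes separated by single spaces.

First, C1 ⊕ C2 = (M1 ⊕ K) ⊕ (M2 ⊕ K) = M1 ⊕ M2, so the key drops out. Then M2 = (M1 ⊕ M2) ⊕ M1 over the first 6 bytes.
byte 0: (53 ⊕ e8) ⊕ 46 = bb ⊕ 46 = fd
byte 1: (9c ⊕ 38) ⊕ 72 = a4 ⊕ 72 = d6
byte 2: (64 ⊕ 72) ⊕ 6f = 16 ⊕ 6f = 79
byte 3: (b2 ⊕ a7) ⊕ 6d = 15 ⊕ 6d = 78
byte 4: (cb ⊕ e3) ⊕ 3a = 28 ⊕ 3a = 12
byte 5: (c0 ⊕ 46) ⊕ 20 = 86 ⊕ 20 = a6

11111101 11010110 01111001 01111000 00010010 10100110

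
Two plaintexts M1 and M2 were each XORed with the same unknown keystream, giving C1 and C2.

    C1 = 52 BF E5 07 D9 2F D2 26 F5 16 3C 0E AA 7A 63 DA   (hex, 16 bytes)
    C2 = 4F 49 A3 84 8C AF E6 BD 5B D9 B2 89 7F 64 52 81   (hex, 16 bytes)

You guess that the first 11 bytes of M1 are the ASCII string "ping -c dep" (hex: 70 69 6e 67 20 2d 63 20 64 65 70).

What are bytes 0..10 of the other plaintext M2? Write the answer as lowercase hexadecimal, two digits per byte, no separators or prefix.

First, C1 ⊕ C2 = (M1 ⊕ K) ⊕ (M2 ⊕ K) = M1 ⊕ M2, so the key drops out. Then M2 = (M1 ⊕ M2) ⊕ M1 over the first 11 bytes.
byte 0: (52 XOR 4f) XOR 70 = 1d XOR 70 = 6d
byte 1: (bf XOR 49) XOR 69 = f6 XOR 69 = 9f
byte 2: (e5 XOR a3) XOR 6e = 46 XOR 6e = 28
byte 3: (07 XOR 84) XOR 67 = 83 XOR 67 = e4
byte 4: (d9 XOR 8c) XOR 20 = 55 XOR 20 = 75
byte 5: (2f XOR af) XOR 2d = 80 XOR 2d = ad
byte 6: (d2 XOR e6) XOR 63 = 34 XOR 63 = 57
byte 7: (26 XOR bd) XOR 20 = 9b XOR 20 = bb
byte 8: (f5 XOR 5b) XOR 64 = ae XOR 64 = ca
byte 9: (16 XOR d9) XOR 65 = cf XOR 65 = aa
byte 10: (3c XOR b2) XOR 70 = 8e XOR 70 = fe

6d9f28e475ad57bbcaaafe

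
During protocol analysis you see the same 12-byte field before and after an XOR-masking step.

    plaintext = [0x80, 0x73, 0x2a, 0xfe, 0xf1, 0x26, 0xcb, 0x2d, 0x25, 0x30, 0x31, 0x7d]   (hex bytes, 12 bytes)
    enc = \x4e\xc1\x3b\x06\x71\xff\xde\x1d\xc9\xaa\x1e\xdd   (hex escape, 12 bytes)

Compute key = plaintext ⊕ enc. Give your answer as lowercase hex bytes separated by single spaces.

Since enc = plaintext ⊕ key, XORing both sides with plaintext gives key = plaintext ⊕ enc.
80 ⊕ 4e = ce
73 ⊕ c1 = b2
2a ⊕ 3b = 11
fe ⊕ 06 = f8
f1 ⊕ 71 = 80
26 ⊕ ff = d9
cb ⊕ de = 15
2d ⊕ 1d = 30
25 ⊕ c9 = ec
30 ⊕ aa = 9a
31 ⊕ 1e = 2f
7d ⊕ dd = a0

ce b2 11 f8 80 d9 15 30 ec 9a 2f a0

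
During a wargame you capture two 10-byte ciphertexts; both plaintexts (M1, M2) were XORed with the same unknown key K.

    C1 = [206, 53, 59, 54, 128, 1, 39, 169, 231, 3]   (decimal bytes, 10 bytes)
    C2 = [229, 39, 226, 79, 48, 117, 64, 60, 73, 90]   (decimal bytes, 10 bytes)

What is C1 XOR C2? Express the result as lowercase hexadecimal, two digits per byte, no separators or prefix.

C1 ⊕ C2 = (M1 ⊕ K) ⊕ (M2 ⊕ K) = M1 ⊕ M2 — the shared key cancels under XOR.
206 ⊕ 229 =  43
 53 ⊕  39 =  18
 59 ⊕ 226 = 217
 54 ⊕  79 = 121
128 ⊕  48 = 176
  1 ⊕ 117 = 116
 39 ⊕  64 = 103
169 ⊕  60 = 149
231 ⊕  73 = 174
  3 ⊕  90 =  89

2b12d979b0746795ae59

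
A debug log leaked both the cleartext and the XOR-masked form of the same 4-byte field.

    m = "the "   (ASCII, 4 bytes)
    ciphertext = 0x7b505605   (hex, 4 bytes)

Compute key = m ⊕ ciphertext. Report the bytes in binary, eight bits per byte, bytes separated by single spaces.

Since ciphertext = m ⊕ key, XORing both sides with m gives key = m ⊕ ciphertext.
byte 0: 74 ^ 7b = 0f
byte 1: 68 ^ 50 = 38
byte 2: 65 ^ 56 = 33
byte 3: 20 ^ 05 = 25

00001111 00111000 00110011 00100101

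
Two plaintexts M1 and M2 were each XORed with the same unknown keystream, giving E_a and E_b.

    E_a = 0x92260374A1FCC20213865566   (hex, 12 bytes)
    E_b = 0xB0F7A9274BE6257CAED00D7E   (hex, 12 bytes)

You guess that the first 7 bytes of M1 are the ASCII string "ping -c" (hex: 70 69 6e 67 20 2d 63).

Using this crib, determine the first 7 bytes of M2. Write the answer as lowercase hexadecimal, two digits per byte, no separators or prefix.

52b8c434ca3784

First, E_a ⊕ E_b = (M1 ⊕ K) ⊕ (M2 ⊕ K) = M1 ⊕ M2, so the key drops out. Then M2 = (M1 ⊕ M2) ⊕ M1 over the first 7 bytes.
byte 0: (92 XOR b0) XOR 70 = 22 XOR 70 = 52
byte 1: (26 XOR f7) XOR 69 = d1 XOR 69 = b8
byte 2: (03 XOR a9) XOR 6e = aa XOR 6e = c4
byte 3: (74 XOR 27) XOR 67 = 53 XOR 67 = 34
byte 4: (a1 XOR 4b) XOR 20 = ea XOR 20 = ca
byte 5: (fc XOR e6) XOR 2d = 1a XOR 2d = 37
byte 6: (c2 XOR 25) XOR 63 = e7 XOR 63 = 84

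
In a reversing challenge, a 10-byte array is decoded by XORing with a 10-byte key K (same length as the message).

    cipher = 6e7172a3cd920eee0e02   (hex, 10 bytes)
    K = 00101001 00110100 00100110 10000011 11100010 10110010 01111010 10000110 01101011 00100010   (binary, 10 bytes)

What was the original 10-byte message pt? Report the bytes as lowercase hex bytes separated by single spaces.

47 45 54 20 2f 20 74 68 65 20

XOR is its own inverse, so applying the key byte-wise gives the result directly.
6e XOR 29 = 47
71 XOR 34 = 45
72 XOR 26 = 54
a3 XOR 83 = 20
cd XOR e2 = 2f
92 XOR b2 = 20
0e XOR 7a = 74
ee XOR 86 = 68
0e XOR 6b = 65
02 XOR 22 = 20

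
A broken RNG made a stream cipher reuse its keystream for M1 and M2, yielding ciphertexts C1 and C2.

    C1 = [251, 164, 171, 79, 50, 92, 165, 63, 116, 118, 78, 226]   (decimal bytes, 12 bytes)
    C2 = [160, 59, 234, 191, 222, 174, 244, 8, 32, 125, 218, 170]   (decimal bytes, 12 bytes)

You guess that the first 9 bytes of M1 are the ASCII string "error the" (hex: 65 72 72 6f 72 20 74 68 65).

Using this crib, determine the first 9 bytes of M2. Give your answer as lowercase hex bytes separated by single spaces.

First, C1 ⊕ C2 = (M1 ⊕ K) ⊕ (M2 ⊕ K) = M1 ⊕ M2, so the key drops out. Then M2 = (M1 ⊕ M2) ⊕ M1 over the first 9 bytes.
byte 0: (fb ⊕ a0) ⊕ 65 = 5b ⊕ 65 = 3e
byte 1: (a4 ⊕ 3b) ⊕ 72 = 9f ⊕ 72 = ed
byte 2: (ab ⊕ ea) ⊕ 72 = 41 ⊕ 72 = 33
byte 3: (4f ⊕ bf) ⊕ 6f = f0 ⊕ 6f = 9f
byte 4: (32 ⊕ de) ⊕ 72 = ec ⊕ 72 = 9e
byte 5: (5c ⊕ ae) ⊕ 20 = f2 ⊕ 20 = d2
byte 6: (a5 ⊕ f4) ⊕ 74 = 51 ⊕ 74 = 25
byte 7: (3f ⊕ 08) ⊕ 68 = 37 ⊕ 68 = 5f
byte 8: (74 ⊕ 20) ⊕ 65 = 54 ⊕ 65 = 31

3e ed 33 9f 9e d2 25 5f 31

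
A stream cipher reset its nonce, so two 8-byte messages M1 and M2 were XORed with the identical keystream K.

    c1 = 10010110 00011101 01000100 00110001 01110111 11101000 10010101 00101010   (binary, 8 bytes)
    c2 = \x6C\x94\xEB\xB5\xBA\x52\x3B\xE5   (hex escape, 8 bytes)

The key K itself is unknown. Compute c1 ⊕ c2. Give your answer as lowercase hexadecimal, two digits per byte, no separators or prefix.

fa89af84cdbaaecf

c1 ⊕ c2 = (M1 ⊕ K) ⊕ (M2 ⊕ K) = M1 ⊕ M2 — the shared key cancels under XOR.
96 ^ 6c = fa
1d ^ 94 = 89
44 ^ eb = af
31 ^ b5 = 84
77 ^ ba = cd
e8 ^ 52 = ba
95 ^ 3b = ae
2a ^ e5 = cf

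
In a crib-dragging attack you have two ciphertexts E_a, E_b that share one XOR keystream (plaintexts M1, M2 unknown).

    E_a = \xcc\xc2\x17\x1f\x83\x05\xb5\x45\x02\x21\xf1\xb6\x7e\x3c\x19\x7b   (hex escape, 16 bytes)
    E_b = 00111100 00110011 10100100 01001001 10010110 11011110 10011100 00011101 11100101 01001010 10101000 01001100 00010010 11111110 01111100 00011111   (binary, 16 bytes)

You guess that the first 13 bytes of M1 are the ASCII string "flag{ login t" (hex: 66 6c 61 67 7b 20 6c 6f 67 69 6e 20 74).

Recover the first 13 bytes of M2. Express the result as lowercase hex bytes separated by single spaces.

First, E_a ⊕ E_b = (M1 ⊕ K) ⊕ (M2 ⊕ K) = M1 ⊕ M2, so the key drops out. Then M2 = (M1 ⊕ M2) ⊕ M1 over the first 13 bytes.
byte 0: (cc ⊕ 3c) ⊕ 66 = f0 ⊕ 66 = 96
byte 1: (c2 ⊕ 33) ⊕ 6c = f1 ⊕ 6c = 9d
byte 2: (17 ⊕ a4) ⊕ 61 = b3 ⊕ 61 = d2
byte 3: (1f ⊕ 49) ⊕ 67 = 56 ⊕ 67 = 31
byte 4: (83 ⊕ 96) ⊕ 7b = 15 ⊕ 7b = 6e
byte 5: (05 ⊕ de) ⊕ 20 = db ⊕ 20 = fb
byte 6: (b5 ⊕ 9c) ⊕ 6c = 29 ⊕ 6c = 45
byte 7: (45 ⊕ 1d) ⊕ 6f = 58 ⊕ 6f = 37
byte 8: (02 ⊕ e5) ⊕ 67 = e7 ⊕ 67 = 80
byte 9: (21 ⊕ 4a) ⊕ 69 = 6b ⊕ 69 = 02
byte 10: (f1 ⊕ a8) ⊕ 6e = 59 ⊕ 6e = 37
byte 11: (b6 ⊕ 4c) ⊕ 20 = fa ⊕ 20 = da
byte 12: (7e ⊕ 12) ⊕ 74 = 6c ⊕ 74 = 18

96 9d d2 31 6e fb 45 37 80 02 37 da 18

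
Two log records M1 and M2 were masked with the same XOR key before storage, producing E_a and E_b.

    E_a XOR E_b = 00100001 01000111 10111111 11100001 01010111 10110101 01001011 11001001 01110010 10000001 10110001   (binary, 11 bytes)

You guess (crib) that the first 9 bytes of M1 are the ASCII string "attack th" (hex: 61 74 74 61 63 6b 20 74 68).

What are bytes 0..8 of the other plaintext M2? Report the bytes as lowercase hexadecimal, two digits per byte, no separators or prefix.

Since E_a ⊕ E_b = M1 ⊕ M2, XORing with the guessed M1 bytes yields the corresponding M2 bytes: M2 = (E_a ⊕ E_b) ⊕ M1.
21 ⊕ 61 = 40
47 ⊕ 74 = 33
bf ⊕ 74 = cb
e1 ⊕ 61 = 80
57 ⊕ 63 = 34
b5 ⊕ 6b = de
4b ⊕ 20 = 6b
c9 ⊕ 74 = bd
72 ⊕ 68 = 1a

4033cb8034de6bbd1a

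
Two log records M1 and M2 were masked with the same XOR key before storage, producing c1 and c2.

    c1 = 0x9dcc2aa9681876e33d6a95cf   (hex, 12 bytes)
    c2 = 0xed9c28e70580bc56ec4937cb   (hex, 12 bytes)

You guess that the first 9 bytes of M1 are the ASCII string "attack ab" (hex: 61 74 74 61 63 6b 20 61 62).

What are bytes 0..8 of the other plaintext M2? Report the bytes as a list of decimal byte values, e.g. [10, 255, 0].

First, c1 ⊕ c2 = (M1 ⊕ K) ⊕ (M2 ⊕ K) = M1 ⊕ M2, so the key drops out. Then M2 = (M1 ⊕ M2) ⊕ M1 over the first 9 bytes.
byte 0: (9d ^ ed) ^ 61 = 70 ^ 61 = 11
byte 1: (cc ^ 9c) ^ 74 = 50 ^ 74 = 24
byte 2: (2a ^ 28) ^ 74 = 02 ^ 74 = 76
byte 3: (a9 ^ e7) ^ 61 = 4e ^ 61 = 2f
byte 4: (68 ^ 05) ^ 63 = 6d ^ 63 = 0e
byte 5: (18 ^ 80) ^ 6b = 98 ^ 6b = f3
byte 6: (76 ^ bc) ^ 20 = ca ^ 20 = ea
byte 7: (e3 ^ 56) ^ 61 = b5 ^ 61 = d4
byte 8: (3d ^ ec) ^ 62 = d1 ^ 62 = b3

[17, 36, 118, 47, 14, 243, 234, 212, 179]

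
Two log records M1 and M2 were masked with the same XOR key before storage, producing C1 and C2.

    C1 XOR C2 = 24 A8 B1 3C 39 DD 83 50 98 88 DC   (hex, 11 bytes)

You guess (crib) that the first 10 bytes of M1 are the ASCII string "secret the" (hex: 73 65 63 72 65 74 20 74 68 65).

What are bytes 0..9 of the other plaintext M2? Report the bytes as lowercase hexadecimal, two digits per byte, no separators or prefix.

Since C1 ⊕ C2 = M1 ⊕ M2, XORing with the guessed M1 bytes yields the corresponding M2 bytes: M2 = (C1 ⊕ C2) ⊕ M1.
 36 ^ 115 =  87
168 ^ 101 = 205
177 ^  99 = 210
 60 ^ 114 =  78
 57 ^ 101 =  92
221 ^ 116 = 169
131 ^  32 = 163
 80 ^ 116 =  36
152 ^ 104 = 240
136 ^ 101 = 237

57cdd24e5ca9a324f0ed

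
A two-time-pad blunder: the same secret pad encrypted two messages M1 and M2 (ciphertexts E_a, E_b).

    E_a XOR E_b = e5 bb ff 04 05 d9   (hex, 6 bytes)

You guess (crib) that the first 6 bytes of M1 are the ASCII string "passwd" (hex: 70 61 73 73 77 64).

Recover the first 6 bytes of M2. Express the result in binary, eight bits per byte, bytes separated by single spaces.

Since E_a ⊕ E_b = M1 ⊕ M2, XORing with the guessed M1 bytes yields the corresponding M2 bytes: M2 = (E_a ⊕ E_b) ⊕ M1.
11100101 ^ 01110000 = 10010101
10111011 ^ 01100001 = 11011010
11111111 ^ 01110011 = 10001100
00000100 ^ 01110011 = 01110111
00000101 ^ 01110111 = 01110010
11011001 ^ 01100100 = 10111101

10010101 11011010 10001100 01110111 01110010 10111101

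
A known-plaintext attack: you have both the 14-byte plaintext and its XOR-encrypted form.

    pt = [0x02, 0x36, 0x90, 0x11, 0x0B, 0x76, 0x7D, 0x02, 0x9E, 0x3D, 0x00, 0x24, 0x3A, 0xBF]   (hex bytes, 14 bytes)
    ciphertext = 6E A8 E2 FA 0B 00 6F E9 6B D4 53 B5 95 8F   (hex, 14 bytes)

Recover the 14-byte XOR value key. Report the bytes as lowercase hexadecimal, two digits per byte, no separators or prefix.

Since ciphertext = pt ⊕ key, XORing both sides with pt gives key = pt ⊕ ciphertext.
02 ^ 6e = 6c
36 ^ a8 = 9e
90 ^ e2 = 72
11 ^ fa = eb
0b ^ 0b = 00
76 ^ 00 = 76
7d ^ 6f = 12
02 ^ e9 = eb
9e ^ 6b = f5
3d ^ d4 = e9
00 ^ 53 = 53
24 ^ b5 = 91
3a ^ 95 = af
bf ^ 8f = 30

6c9e72eb007612ebf5e95391af30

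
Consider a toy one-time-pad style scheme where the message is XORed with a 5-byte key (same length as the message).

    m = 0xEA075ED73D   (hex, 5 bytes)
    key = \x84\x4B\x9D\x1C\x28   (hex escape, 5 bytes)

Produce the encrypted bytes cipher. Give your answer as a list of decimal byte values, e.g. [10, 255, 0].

11101010 xor 10000100 = 01101110
00000111 xor 01001011 = 01001100
01011110 xor 10011101 = 11000011
11010111 xor 00011100 = 11001011
00111101 xor 00101000 = 00010101

[110, 76, 195, 203, 21]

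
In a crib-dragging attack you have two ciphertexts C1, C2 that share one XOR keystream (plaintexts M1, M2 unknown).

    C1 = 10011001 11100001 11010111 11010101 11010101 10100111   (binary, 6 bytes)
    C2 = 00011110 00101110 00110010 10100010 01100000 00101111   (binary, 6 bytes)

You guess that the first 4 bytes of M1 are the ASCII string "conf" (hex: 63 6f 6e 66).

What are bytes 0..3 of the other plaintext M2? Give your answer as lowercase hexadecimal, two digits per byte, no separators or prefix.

e4a08b11

First, C1 ⊕ C2 = (M1 ⊕ K) ⊕ (M2 ⊕ K) = M1 ⊕ M2, so the key drops out. Then M2 = (M1 ⊕ M2) ⊕ M1 over the first 4 bytes.
byte 0: (99 ^ 1e) ^ 63 = 87 ^ 63 = e4
byte 1: (e1 ^ 2e) ^ 6f = cf ^ 6f = a0
byte 2: (d7 ^ 32) ^ 6e = e5 ^ 6e = 8b
byte 3: (d5 ^ a2) ^ 66 = 77 ^ 66 = 11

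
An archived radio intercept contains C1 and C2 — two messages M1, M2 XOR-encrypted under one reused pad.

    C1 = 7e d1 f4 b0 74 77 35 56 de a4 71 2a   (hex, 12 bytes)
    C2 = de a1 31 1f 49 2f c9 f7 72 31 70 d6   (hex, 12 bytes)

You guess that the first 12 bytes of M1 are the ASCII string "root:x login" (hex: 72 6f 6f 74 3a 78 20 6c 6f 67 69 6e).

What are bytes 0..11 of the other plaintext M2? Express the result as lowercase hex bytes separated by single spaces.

First, C1 ⊕ C2 = (M1 ⊕ K) ⊕ (M2 ⊕ K) = M1 ⊕ M2, so the key drops out. Then M2 = (M1 ⊕ M2) ⊕ M1 over the first 12 bytes.
byte 0: (7e ^ de) ^ 72 = a0 ^ 72 = d2
byte 1: (d1 ^ a1) ^ 6f = 70 ^ 6f = 1f
byte 2: (f4 ^ 31) ^ 6f = c5 ^ 6f = aa
byte 3: (b0 ^ 1f) ^ 74 = af ^ 74 = db
byte 4: (74 ^ 49) ^ 3a = 3d ^ 3a = 07
byte 5: (77 ^ 2f) ^ 78 = 58 ^ 78 = 20
byte 6: (35 ^ c9) ^ 20 = fc ^ 20 = dc
byte 7: (56 ^ f7) ^ 6c = a1 ^ 6c = cd
byte 8: (de ^ 72) ^ 6f = ac ^ 6f = c3
byte 9: (a4 ^ 31) ^ 67 = 95 ^ 67 = f2
byte 10: (71 ^ 70) ^ 69 = 01 ^ 69 = 68
byte 11: (2a ^ d6) ^ 6e = fc ^ 6e = 92

d2 1f aa db 07 20 dc cd c3 f2 68 92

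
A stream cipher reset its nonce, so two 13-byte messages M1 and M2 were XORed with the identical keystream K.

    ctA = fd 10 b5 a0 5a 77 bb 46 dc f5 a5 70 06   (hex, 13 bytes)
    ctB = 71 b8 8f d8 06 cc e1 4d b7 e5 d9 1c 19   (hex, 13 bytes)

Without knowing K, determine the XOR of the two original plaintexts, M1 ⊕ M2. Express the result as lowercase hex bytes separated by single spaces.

ctA ⊕ ctB = (M1 ⊕ K) ⊕ (M2 ⊕ K) = M1 ⊕ M2 — the shared key cancels under XOR.
fd xor 71 = 8c
10 xor b8 = a8
b5 xor 8f = 3a
a0 xor d8 = 78
5a xor 06 = 5c
77 xor cc = bb
bb xor e1 = 5a
46 xor 4d = 0b
dc xor b7 = 6b
f5 xor e5 = 10
a5 xor d9 = 7c
70 xor 1c = 6c
06 xor 19 = 1f

8c a8 3a 78 5c bb 5a 0b 6b 10 7c 6c 1f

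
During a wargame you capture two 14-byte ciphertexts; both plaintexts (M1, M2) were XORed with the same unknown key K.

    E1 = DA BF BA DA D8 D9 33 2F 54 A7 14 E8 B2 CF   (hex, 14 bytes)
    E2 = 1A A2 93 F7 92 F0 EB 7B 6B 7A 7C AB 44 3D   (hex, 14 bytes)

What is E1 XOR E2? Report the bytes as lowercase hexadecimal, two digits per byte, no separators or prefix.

c01d292d4a29d8543fdd6843f6f2

E1 ⊕ E2 = (M1 ⊕ K) ⊕ (M2 ⊕ K) = M1 ⊕ M2 — the shared key cancels under XOR.
da ⊕ 1a = c0
bf ⊕ a2 = 1d
ba ⊕ 93 = 29
da ⊕ f7 = 2d
d8 ⊕ 92 = 4a
d9 ⊕ f0 = 29
33 ⊕ eb = d8
2f ⊕ 7b = 54
54 ⊕ 6b = 3f
a7 ⊕ 7a = dd
14 ⊕ 7c = 68
e8 ⊕ ab = 43
b2 ⊕ 44 = f6
cf ⊕ 3d = f2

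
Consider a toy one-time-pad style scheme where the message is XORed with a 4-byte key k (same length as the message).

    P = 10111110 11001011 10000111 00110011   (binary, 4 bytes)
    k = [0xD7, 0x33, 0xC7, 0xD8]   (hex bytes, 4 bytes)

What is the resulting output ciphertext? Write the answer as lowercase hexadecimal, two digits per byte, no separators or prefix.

XOR is its own inverse, so applying the key byte-wise gives the result directly.
190 xor 215 = 105
203 xor  51 = 248
135 xor 199 =  64
 51 xor 216 = 235

69f840eb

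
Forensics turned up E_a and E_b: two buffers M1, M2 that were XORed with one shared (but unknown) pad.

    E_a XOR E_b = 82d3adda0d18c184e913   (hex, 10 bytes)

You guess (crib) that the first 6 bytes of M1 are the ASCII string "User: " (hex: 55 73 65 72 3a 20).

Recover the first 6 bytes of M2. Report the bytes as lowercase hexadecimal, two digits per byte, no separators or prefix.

d7a0c8a83738

Since E_a ⊕ E_b = M1 ⊕ M2, XORing with the guessed M1 bytes yields the corresponding M2 bytes: M2 = (E_a ⊕ E_b) ⊕ M1.
82 xor 55 = d7
d3 xor 73 = a0
ad xor 65 = c8
da xor 72 = a8
0d xor 3a = 37
18 xor 20 = 38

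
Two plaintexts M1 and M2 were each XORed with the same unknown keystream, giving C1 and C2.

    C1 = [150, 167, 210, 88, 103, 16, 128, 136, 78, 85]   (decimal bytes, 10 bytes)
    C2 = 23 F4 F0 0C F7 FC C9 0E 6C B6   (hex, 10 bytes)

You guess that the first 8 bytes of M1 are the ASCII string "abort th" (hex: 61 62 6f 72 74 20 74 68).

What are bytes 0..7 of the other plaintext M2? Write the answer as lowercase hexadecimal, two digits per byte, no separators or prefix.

First, C1 ⊕ C2 = (M1 ⊕ K) ⊕ (M2 ⊕ K) = M1 ⊕ M2, so the key drops out. Then M2 = (M1 ⊕ M2) ⊕ M1 over the first 8 bytes.
byte 0: (96 ⊕ 23) ⊕ 61 = b5 ⊕ 61 = d4
byte 1: (a7 ⊕ f4) ⊕ 62 = 53 ⊕ 62 = 31
byte 2: (d2 ⊕ f0) ⊕ 6f = 22 ⊕ 6f = 4d
byte 3: (58 ⊕ 0c) ⊕ 72 = 54 ⊕ 72 = 26
byte 4: (67 ⊕ f7) ⊕ 74 = 90 ⊕ 74 = e4
byte 5: (10 ⊕ fc) ⊕ 20 = ec ⊕ 20 = cc
byte 6: (80 ⊕ c9) ⊕ 74 = 49 ⊕ 74 = 3d
byte 7: (88 ⊕ 0e) ⊕ 68 = 86 ⊕ 68 = ee

d4314d26e4cc3dee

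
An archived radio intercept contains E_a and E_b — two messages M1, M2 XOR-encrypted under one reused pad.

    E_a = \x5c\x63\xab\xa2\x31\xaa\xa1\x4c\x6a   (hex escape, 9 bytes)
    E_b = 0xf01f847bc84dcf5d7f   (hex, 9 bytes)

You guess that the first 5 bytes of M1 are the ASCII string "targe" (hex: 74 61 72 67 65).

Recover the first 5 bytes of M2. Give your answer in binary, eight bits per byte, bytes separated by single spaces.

11011000 00011101 01011101 10111110 10011100

First, E_a ⊕ E_b = (M1 ⊕ K) ⊕ (M2 ⊕ K) = M1 ⊕ M2, so the key drops out. Then M2 = (M1 ⊕ M2) ⊕ M1 over the first 5 bytes.
byte 0: (5c ^ f0) ^ 74 = ac ^ 74 = d8
byte 1: (63 ^ 1f) ^ 61 = 7c ^ 61 = 1d
byte 2: (ab ^ 84) ^ 72 = 2f ^ 72 = 5d
byte 3: (a2 ^ 7b) ^ 67 = d9 ^ 67 = be
byte 4: (31 ^ c8) ^ 65 = f9 ^ 65 = 9c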